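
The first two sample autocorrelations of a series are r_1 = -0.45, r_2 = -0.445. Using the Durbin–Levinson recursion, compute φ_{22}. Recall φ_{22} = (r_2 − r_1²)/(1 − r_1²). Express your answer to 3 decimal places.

-0.812

φ_{22} = (r_2 − r_1²) / (1 − r_1²)
r_1² = (-0.45)² = 0.2025
Numerator = -0.445 − 0.2025 = -0.6475; denominator = 1 − 0.2025 = 0.7975
φ_{22} = -0.6475 / 0.7975 = -0.812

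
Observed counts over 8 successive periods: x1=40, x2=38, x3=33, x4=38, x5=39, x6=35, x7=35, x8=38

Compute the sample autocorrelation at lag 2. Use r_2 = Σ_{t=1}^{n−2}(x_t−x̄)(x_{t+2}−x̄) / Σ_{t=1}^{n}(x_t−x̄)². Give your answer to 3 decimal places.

Mean x̄ = (40 + 38 + 33 + 38 + 39 + 35 + 35 + 38)/8 = 37.0000
Numerator Σ_{t=1}^{6}(x_t−x̄)(x_{t+2}−x̄) = -27.0000
Denominator Σ(x_t−x̄)² = 40.0000
r_2 = -27.0000 / 40.0000 = -0.675

-0.675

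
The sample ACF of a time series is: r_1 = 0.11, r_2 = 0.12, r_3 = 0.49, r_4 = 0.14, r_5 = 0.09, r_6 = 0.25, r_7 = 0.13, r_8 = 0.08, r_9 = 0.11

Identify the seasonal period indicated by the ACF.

The largest autocorrelation is r_3 = 0.49, with a weaker echo at lag 6 (0.25); the remaining lags stay at or below 0.14.
The dominant spike at lag 3 indicates a seasonal period of 3.

3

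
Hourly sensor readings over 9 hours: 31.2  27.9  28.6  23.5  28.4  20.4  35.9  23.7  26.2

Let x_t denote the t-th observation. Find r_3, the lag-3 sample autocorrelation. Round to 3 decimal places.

-0.309

Mean x̄ = (31.2 + 27.9 + 28.6 + 23.5 + 28.4 + 20.4 + 35.9 + 23.7 + 26.2)/9 = 27.3111
Numerator Σ_{t=1}^{6}(x_t−x̄)(x_{t+3}−x̄) = -52.0737
Denominator Σ(x_t−x̄)² = 168.6489
r_3 = -52.0737 / 168.6489 = -0.309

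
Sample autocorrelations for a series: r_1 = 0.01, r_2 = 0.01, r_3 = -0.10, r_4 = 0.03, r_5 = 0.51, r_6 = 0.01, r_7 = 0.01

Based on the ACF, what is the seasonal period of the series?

5

The largest autocorrelation is r_5 = 0.51; the remaining lags stay at or below 0.03.
The dominant spike at lag 5 indicates a seasonal period of 5.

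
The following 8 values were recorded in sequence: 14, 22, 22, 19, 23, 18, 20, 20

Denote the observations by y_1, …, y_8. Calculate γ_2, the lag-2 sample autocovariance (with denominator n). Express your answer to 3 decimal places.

-0.703

Mean ȳ = (14 + 22 + 22 + 19 + 23 + 18 + 20 + 20)/8 = 19.7500
Σ_{t=1}^{6}(y_t−ȳ)(y_{t+2}−ȳ) = -5.6250
γ_2 = -5.6250 / 8 = -0.703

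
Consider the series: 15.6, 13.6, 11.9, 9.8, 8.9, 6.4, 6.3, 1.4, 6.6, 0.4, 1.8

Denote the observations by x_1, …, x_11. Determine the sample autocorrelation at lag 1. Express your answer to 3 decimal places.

0.589

Mean x̄ = (15.6 + 13.6 + 11.9 + 9.8 + 8.9 + 6.4 + 6.3 + 1.4 + 6.6 + 0.4 + 1.8)/11 = 7.5182
Numerator Σ_{t=1}^{10}(x_t−x̄)(x_{t+1}−x̄) = 149.0797
Denominator Σ(x_t−x̄)² = 252.9964
r_1 = 149.0797 / 252.9964 = 0.589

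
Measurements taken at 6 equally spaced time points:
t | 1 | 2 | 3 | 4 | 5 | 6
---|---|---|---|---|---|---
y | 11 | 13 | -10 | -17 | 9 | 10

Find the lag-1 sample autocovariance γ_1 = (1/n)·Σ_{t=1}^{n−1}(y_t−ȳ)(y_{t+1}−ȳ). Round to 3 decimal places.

Mean ȳ = (11 + 13 − 10 − 17 + 9 + 10)/6 = 2.6667
Deviations: 8.3333, 10.3333, -12.6667, -19.6667, 6.3333, 7.3333
Σ_{t=1}^{5}(y_t−ȳ)(y_{t+1}−ȳ) = 126.2222
γ_1 = 126.2222 / 6 = 21.037

21.037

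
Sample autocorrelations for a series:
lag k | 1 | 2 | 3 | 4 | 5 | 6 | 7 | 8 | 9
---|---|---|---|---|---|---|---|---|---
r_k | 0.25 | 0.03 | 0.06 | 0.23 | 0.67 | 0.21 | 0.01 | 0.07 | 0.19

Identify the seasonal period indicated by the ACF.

5

The largest autocorrelation is r_5 = 0.67; the remaining lags stay at or below 0.25. The elevated value at lag 1 (0.25), dropping to 0.03 at lag 2, reflects decaying short-term dependence rather than seasonality.
The dominant spike at lag 5 indicates a seasonal period of 5.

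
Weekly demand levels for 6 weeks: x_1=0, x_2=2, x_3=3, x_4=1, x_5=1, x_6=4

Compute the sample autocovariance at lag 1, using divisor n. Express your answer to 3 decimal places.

-0.366

Mean x̄ = (0 + 2 + 3 + 1 + 1 + 4)/6 = 1.8333
Deviations: -1.8333, 0.1667, 1.1667, -0.8333, -0.8333, 2.1667
Σ_{t=1}^{5}(x_t−x̄)(x_{t+1}−x̄) = -2.1944
γ_1 = -2.1944 / 6 = -0.366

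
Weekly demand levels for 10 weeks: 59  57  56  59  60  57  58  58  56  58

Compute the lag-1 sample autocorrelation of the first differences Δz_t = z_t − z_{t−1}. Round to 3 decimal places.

-0.247

First differences Δz: -2, -1, 3, 1, -3, 1, 0, -2, 2
Mean of differences = -0.1111
Numerator Σ(Δz_t−Δz̄)(Δz_{t+1}−Δz̄) = -8.1235
Denominator Σ(Δz_t−Δz̄)² = 32.8889
r_1(Δz) = -8.1235 / 32.8889 = -0.247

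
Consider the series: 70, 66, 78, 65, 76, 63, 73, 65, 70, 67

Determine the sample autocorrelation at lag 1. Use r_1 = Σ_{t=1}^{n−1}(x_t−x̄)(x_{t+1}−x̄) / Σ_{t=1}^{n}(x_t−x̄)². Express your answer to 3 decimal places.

Mean x̄ = (70 + 66 + 78 + 65 + 76 + 63 + 73 + 65 + 70 + 67)/10 = 69.3000
Numerator Σ_{t=1}^{9}(x_t−x̄)(x_{t+1}−x̄) = -183.2900
Denominator Σ(x_t−x̄)² = 228.1000
r_1 = -183.2900 / 228.1000 = -0.804

-0.804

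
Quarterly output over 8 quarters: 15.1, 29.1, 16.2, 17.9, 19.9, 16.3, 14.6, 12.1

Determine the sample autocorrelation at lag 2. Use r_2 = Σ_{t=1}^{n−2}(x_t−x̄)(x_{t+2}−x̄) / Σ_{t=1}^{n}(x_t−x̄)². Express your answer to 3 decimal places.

Mean x̄ = (15.1 + 29.1 + 16.2 + 17.9 + 19.9 + 16.3 + 14.6 + 12.1)/8 = 17.6500
Σ(x_t−x̄)(x_{t+2}−x̄) = (3.6975) + (2.8625) + (-3.2625) + (-0.3375) + (-6.8625) + (7.4925) = 3.5900
Denominator Σ(x_t−x̄)² = 186.7600
r_2 = 3.5900 / 186.7600 = 0.019

0.019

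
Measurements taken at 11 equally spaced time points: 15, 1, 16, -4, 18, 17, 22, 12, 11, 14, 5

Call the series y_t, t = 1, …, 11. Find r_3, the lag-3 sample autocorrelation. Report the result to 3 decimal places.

Mean ȳ = (15 + 1 + 16 − 4 + 18 + 17 + 22 + 12 + 11 + 14 + 5)/11 = 11.5455
Numerator Σ_{t=1}^{8}(y_t−ȳ)(y_{t+3}−ȳ) = -237.3471
Denominator Σ(y_t−ȳ)² = 614.7273
r_3 = -237.3471 / 614.7273 = -0.386

-0.386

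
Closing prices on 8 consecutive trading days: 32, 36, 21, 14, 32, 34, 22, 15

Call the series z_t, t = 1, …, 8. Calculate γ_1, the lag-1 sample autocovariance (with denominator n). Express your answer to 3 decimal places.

Mean z̄ = (32 + 36 + 21 + 14 + 32 + 34 + 22 + 15)/8 = 25.7500
Deviations: 6.2500, 10.2500, -4.7500, -11.7500, 6.2500, 8.2500, -3.7500, -10.7500
Σ_{t=1}^{7}(z_t−z̄)(z_{t+1}−z̄) = 58.6875
γ_1 = 58.6875 / 8 = 7.336

7.336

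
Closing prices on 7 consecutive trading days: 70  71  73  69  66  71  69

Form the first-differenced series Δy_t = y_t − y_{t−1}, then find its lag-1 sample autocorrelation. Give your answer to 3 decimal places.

First differences Δy: 1, 2, -4, -3, 5, -2
Mean of differences = -0.1667
Numerator Σ(Δy_t−Δȳ)(Δy_{t+1}−Δȳ) = -19.0278
Denominator Σ(Δy_t−Δȳ)² = 58.8333
r_1(Δy) = -19.0278 / 58.8333 = -0.323

-0.323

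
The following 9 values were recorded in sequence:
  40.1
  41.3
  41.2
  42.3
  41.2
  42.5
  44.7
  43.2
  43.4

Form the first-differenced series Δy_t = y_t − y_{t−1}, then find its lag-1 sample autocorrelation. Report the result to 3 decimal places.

First differences Δy: 1.2, -0.1, 1.1, -1.1, 1.3, 2.2, -1.5, 0.2
Mean of differences = 0.4125
Numerator Σ(Δy_t−Δȳ)(Δy_{t+1}−Δȳ) = -4.5639
Denominator Σ(Δy_t−Δȳ)² = 11.3288
r_1(Δy) = -4.5639 / 11.3288 = -0.403

-0.403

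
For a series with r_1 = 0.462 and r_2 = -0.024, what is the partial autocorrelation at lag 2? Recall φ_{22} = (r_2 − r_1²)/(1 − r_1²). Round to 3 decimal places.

-0.302

φ_{22} = (r_2 − r_1²) / (1 − r_1²)
r_1² = (0.462)² = 0.213444
Numerator = -0.024 − 0.2134 = -0.2374; denominator = 1 − 0.2134 = 0.7866
φ_{22} = -0.2374 / 0.7866 = -0.302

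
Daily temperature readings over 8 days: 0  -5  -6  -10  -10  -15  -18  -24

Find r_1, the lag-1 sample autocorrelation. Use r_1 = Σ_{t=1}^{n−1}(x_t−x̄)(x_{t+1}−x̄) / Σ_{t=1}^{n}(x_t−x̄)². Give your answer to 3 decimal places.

0.519

Mean x̄ = (0 − 5 − 6 − 10 − 10 − 15 − 18 − 24)/8 = -11.0000
Numerator Σ_{t=1}^{7}(x_t−x̄)(x_{t+1}−x̄) = 217.0000
Denominator Σ(x_t−x̄)² = 418.0000
r_1 = 217.0000 / 418.0000 = 0.519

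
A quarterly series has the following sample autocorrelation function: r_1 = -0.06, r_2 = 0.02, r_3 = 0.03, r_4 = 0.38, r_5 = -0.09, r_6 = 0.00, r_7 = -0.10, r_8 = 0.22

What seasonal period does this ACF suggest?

4

The largest autocorrelation is r_4 = 0.38, with a weaker echo at lag 8 (0.22); the remaining lags stay at or below 0.03.
The dominant spike at lag 4 indicates a seasonal period of 4.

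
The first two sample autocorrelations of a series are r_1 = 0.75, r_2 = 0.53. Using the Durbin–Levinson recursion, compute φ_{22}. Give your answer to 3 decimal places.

-0.074

φ_{22} = (r_2 − r_1²) / (1 − r_1²)
r_1² = (0.75)² = 0.5625
Numerator = 0.53 − 0.5625 = -0.0325; denominator = 1 − 0.5625 = 0.4375
φ_{22} = -0.0325 / 0.4375 = -0.074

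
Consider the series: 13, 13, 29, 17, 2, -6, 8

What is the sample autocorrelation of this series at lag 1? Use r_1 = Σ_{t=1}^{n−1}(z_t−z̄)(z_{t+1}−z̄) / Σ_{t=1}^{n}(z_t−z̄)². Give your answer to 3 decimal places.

0.399

Mean z̄ = (13 + 13 + 29 + 17 + 2 − 6 + 8)/7 = 10.8571
Σ(z_t−z̄)(z_{t+1}−z̄) = (4.5918) + (38.8776) + (111.4490) + (-54.4082) + (149.3061) + (48.1633) = 297.9796
Denominator Σ(z_t−z̄)² = 746.8571
r_1 = 297.9796 / 746.8571 = 0.399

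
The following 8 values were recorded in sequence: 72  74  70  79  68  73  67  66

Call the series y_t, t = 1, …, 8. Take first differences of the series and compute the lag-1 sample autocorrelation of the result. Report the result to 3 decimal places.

-0.820

First differences Δy: 2, -4, 9, -11, 5, -6, -1
Mean of differences = -0.8571
Numerator Σ(Δy_t−Δȳ)(Δy_{t+1}−Δȳ) = -228.7347
Denominator Σ(Δy_t−Δȳ)² = 278.8571
r_1(Δy) = -228.7347 / 278.8571 = -0.820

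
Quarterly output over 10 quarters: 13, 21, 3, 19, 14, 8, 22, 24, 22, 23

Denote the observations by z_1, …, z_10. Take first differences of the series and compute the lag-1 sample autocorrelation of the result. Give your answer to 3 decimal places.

-0.608

First differences Δz: 8, -18, 16, -5, -6, 14, 2, -2, 1
Mean of differences = 1.1111
Numerator Σ(Δz_t−Δz̄)(Δz_{t+1}−Δz̄) = -546.3457
Denominator Σ(Δz_t−Δz̄)² = 898.8889
r_1(Δz) = -546.3457 / 898.8889 = -0.608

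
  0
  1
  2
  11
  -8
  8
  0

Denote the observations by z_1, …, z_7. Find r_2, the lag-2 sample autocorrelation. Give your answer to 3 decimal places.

0.288

Mean z̄ = (0 + 1 + 2 + 11 − 8 + 8 + 0)/7 = 2.0000
Deviations from mean: -2.0000, -1.0000, 0.0000, 9.0000, -10.0000, 6.0000, -2.0000
Σ(z_t−z̄)(z_{t+2}−z̄) = (0.0000) + (-9.0000) + (0.0000) + (54.0000) + (20.0000) = 65.0000
Denominator Σ(z_t−z̄)² = 226.0000
r_2 = 65.0000 / 226.0000 = 0.288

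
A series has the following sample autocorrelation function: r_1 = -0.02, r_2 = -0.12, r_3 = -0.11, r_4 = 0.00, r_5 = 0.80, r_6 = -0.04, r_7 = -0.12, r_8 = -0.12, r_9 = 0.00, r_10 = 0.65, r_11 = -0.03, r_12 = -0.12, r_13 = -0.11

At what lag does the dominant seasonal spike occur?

5

The largest autocorrelation is r_5 = 0.80, with a weaker echo at lag 10 (0.65); the remaining lags stay at or below 0.00.
The dominant spike at lag 5 indicates a seasonal period of 5.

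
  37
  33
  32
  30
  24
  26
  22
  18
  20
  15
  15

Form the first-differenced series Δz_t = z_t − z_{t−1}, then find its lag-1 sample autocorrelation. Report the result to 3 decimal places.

First differences Δz: -4, -1, -2, -6, 2, -4, -4, 2, -5, 0
Mean of differences = -2.2000
Numerator Σ(Δz_t−Δz̄)(Δz_{t+1}−Δz̄) = -48.4400
Denominator Σ(Δz_t−Δz̄)² = 73.6000
r_1(Δz) = -48.4400 / 73.6000 = -0.658

-0.658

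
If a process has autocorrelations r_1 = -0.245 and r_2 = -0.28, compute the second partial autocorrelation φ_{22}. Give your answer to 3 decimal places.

-0.362

φ_{22} = (r_2 − r_1²) / (1 − r_1²)
r_1² = (-0.245)² = 0.060025
Numerator = -0.28 − 0.0600 = -0.3400; denominator = 1 − 0.0600 = 0.9400
φ_{22} = -0.3400 / 0.9400 = -0.362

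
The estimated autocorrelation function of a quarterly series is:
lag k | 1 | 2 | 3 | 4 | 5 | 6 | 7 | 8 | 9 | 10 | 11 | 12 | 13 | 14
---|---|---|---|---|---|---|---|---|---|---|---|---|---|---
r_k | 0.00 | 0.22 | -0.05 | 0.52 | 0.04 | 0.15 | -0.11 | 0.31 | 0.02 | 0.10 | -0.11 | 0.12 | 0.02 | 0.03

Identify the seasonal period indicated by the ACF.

4

The largest autocorrelation is r_4 = 0.52, with a weaker echo at lag 8 (0.31); the remaining lags stay at or below 0.22.
The dominant spike at lag 4 indicates a seasonal period of 4.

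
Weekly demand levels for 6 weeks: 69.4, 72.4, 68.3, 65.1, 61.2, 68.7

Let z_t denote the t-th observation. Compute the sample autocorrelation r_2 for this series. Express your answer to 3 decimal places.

Mean z̄ = (69.4 + 72.4 + 68.3 + 65.1 + 61.2 + 68.7)/6 = 67.5167
Deviations from mean: 1.8833, 4.8833, 0.7833, -2.4167, -6.3167, 1.1833
Σ(z_t−z̄)(z_{t+2}−z̄) = (1.4753) + (-11.8014) + (-4.9481) + (-2.8597) = -18.1339
Denominator Σ(z_t−z̄)² = 75.1483
r_2 = -18.1339 / 75.1483 = -0.241

-0.241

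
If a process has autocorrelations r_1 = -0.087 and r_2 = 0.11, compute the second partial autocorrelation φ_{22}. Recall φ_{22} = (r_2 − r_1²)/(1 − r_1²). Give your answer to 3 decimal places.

0.103

φ_{22} = (r_2 − r_1²) / (1 − r_1²)
r_1² = (-0.087)² = 0.007569
Numerator = 0.11 − 0.0076 = 0.1024; denominator = 1 − 0.0076 = 0.9924
φ_{22} = 0.1024 / 0.9924 = 0.103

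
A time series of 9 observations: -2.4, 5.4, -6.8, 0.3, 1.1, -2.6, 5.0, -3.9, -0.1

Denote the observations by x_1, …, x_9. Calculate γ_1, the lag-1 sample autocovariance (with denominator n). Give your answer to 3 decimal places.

Mean x̄ = (-2.4 + 5.4 − 6.8 + 0.3 + 1.1 − 2.6 + 5.0 − 3.9 − 0.1)/9 = -0.4444
Σ_{t=1}^{8}(x_t−x̄)(x_{t+1}−x̄) = -87.2242
γ_1 = -87.2242 / 9 = -9.692

-9.692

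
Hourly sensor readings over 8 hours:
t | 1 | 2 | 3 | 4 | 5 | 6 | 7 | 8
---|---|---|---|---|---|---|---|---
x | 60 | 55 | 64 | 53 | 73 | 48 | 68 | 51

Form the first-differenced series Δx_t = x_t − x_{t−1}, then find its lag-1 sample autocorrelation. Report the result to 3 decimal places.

First differences Δx: -5, 9, -11, 20, -25, 20, -17
Mean of differences = -1.2857
Numerator Σ(Δx_t−Δx̄)(Δx_{t+1}−Δx̄) = -1688.9388
Denominator Σ(Δx_t−Δx̄)² = 1929.4286
r_1(Δx) = -1688.9388 / 1929.4286 = -0.875

-0.875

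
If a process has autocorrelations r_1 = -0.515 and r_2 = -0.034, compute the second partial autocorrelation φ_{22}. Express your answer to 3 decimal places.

φ_{22} = (r_2 − r_1²) / (1 − r_1²)
r_1² = (-0.515)² = 0.265225
Numerator = -0.034 − 0.2652 = -0.2992; denominator = 1 − 0.2652 = 0.7348
φ_{22} = -0.2992 / 0.7348 = -0.407

-0.407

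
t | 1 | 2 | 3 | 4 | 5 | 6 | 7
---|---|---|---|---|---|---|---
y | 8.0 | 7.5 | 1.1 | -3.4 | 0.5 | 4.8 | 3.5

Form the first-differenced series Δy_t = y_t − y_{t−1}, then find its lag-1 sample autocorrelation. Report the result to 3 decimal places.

0.247

First differences Δy: -0.5, -6.4, -4.5, 3.9, 4.3, -1.3
Mean of differences = -0.7500
Numerator Σ(Δy_t−Δȳ)(Δy_{t+1}−Δȳ) = 23.0425
Denominator Σ(Δy_t−Δȳ)² = 93.4750
r_1(Δy) = 23.0425 / 93.4750 = 0.247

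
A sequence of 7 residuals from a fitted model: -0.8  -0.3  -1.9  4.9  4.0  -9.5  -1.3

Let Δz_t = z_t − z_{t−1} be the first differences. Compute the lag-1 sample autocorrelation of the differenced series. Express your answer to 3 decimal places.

-0.391

First differences Δz: 0.5, -1.6, 6.8, -0.9, -13.5, 8.2
Mean of differences = -0.0833
Numerator Σ(Δz_t−Δz̄)(Δz_{t+1}−Δz̄) = -117.1236
Denominator Σ(Δz_t−Δz̄)² = 299.3083
r_1(Δz) = -117.1236 / 299.3083 = -0.391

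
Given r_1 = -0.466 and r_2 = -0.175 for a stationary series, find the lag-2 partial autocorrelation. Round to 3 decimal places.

-0.501

φ_{22} = (r_2 − r_1²) / (1 − r_1²)
r_1² = (-0.466)² = 0.217156
Numerator = -0.175 − 0.2172 = -0.3922; denominator = 1 − 0.2172 = 0.7828
φ_{22} = -0.3922 / 0.7828 = -0.501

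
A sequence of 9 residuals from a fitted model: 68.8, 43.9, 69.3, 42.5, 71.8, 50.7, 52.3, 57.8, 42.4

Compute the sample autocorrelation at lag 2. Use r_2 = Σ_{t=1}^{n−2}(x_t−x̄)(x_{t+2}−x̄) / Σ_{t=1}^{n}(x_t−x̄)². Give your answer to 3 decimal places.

Mean x̄ = (68.8 + 43.9 + 69.3 + 42.5 + 71.8 + 50.7 + 52.3 + 57.8 + 42.4)/9 = 55.5000
Σ(x_t−x̄)(x_{t+2}−x̄) = (183.5400) + (150.8000) + (224.9400) + (62.4000) + (-52.1600) + (-11.0400) + (41.9200) = 600.4000
Denominator Σ(x_t−x̄)² = 1146.7600
r_2 = 600.4000 / 1146.7600 = 0.524

0.524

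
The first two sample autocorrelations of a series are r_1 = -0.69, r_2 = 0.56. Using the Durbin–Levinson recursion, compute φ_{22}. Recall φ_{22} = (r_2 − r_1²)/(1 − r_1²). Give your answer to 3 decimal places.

0.160

φ_{22} = (r_2 − r_1²) / (1 − r_1²)
r_1² = (-0.69)² = 0.4761
Numerator = 0.56 − 0.4761 = 0.0839; denominator = 1 − 0.4761 = 0.5239
φ_{22} = 0.0839 / 0.5239 = 0.160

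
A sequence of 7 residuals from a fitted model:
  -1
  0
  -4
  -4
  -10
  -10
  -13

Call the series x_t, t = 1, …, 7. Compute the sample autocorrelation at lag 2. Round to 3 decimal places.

Mean x̄ = (-1 + 0 − 4 − 4 − 10 − 10 − 13)/7 = -6.0000
Deviations from mean: 5.0000, 6.0000, 2.0000, 2.0000, -4.0000, -4.0000, -7.0000
Numerator Σ_{t=1}^{5}(x_t−x̄)(x_{t+2}−x̄) = 34.0000
Denominator Σ(x_t−x̄)² = 150.0000
r_2 = 34.0000 / 150.0000 = 0.227

0.227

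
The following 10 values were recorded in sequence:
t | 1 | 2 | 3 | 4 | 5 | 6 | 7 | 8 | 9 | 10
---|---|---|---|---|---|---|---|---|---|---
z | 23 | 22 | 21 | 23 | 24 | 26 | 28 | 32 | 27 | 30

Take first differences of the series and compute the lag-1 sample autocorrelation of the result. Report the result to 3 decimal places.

First differences Δz: -1, -1, 2, 1, 2, 2, 4, -5, 3
Mean of differences = 0.7778
Numerator Σ(Δz_t−Δz̄)(Δz_{t+1}−Δz̄) = -24.4938
Denominator Σ(Δz_t−Δz̄)² = 59.5556
r_1(Δz) = -24.4938 / 59.5556 = -0.411

-0.411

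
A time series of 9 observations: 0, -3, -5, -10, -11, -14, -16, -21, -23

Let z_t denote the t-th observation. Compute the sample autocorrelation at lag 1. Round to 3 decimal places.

Mean z̄ = (0 − 3 − 5 − 10 − 11 − 14 − 16 − 21 − 23)/9 = -11.4444
Numerator Σ_{t=1}^{8}(z_t−z̄)(z_{t+1}−z̄) = 325.4691
Denominator Σ(z_t−z̄)² = 498.2222
r_1 = 325.4691 / 498.2222 = 0.653

0.653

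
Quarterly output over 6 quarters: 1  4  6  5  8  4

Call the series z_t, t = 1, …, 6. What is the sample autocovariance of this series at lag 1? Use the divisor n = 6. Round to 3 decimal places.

Mean z̄ = (1 + 4 + 6 + 5 + 8 + 4)/6 = 4.6667
Σ_{t=1}^{5}(z_t−z̄)(z_{t+1}−z̄) = 0.8889
γ_1 = 0.8889 / 6 = 0.148

0.148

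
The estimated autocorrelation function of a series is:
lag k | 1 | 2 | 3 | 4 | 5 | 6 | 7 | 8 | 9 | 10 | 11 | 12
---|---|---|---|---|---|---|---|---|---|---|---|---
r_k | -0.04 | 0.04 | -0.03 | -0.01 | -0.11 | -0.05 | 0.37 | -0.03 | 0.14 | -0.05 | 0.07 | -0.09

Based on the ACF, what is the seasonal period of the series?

The largest autocorrelation is r_7 = 0.37; the remaining lags stay at or below 0.14.
The dominant spike at lag 7 indicates a seasonal period of 7.

7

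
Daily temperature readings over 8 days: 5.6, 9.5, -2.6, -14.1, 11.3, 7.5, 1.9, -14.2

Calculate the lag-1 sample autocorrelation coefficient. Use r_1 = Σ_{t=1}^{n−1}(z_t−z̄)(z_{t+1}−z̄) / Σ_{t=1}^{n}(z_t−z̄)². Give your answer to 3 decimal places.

-0.043

Mean z̄ = (5.6 + 9.5 − 2.6 − 14.1 + 11.3 + 7.5 + 1.9 − 14.2)/8 = 0.6125
Deviations from mean: 4.9875, 8.8875, -3.2125, -14.7125, 10.6875, 6.8875, 1.2875, -14.8125
Σ(z_t−z̄)(z_{t+1}−z̄) = (44.3264) + (-28.5511) + (47.2639) + (-157.2398) + (73.6102) + (8.8677) + (-19.0711) = -30.7939
Denominator Σ(z_t−z̄)² = 713.3688
r_1 = -30.7939 / 713.3688 = -0.043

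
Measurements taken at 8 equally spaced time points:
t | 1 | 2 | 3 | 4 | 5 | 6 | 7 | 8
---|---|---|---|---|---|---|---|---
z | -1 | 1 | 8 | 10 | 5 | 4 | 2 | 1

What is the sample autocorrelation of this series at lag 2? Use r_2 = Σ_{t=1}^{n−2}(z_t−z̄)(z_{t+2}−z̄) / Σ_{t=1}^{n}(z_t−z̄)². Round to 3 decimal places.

Mean z̄ = (-1 + 1 + 8 + 10 + 5 + 4 + 2 + 1)/8 = 3.7500
Deviations from mean: -4.7500, -2.7500, 4.2500, 6.2500, 1.2500, 0.2500, -1.7500, -2.7500
Σ(z_t−z̄)(z_{t+2}−z̄) = (-20.1875) + (-17.1875) + (5.3125) + (1.5625) + (-2.1875) + (-0.6875) = -33.3750
Denominator Σ(z_t−z̄)² = 99.5000
r_2 = -33.3750 / 99.5000 = -0.335

-0.335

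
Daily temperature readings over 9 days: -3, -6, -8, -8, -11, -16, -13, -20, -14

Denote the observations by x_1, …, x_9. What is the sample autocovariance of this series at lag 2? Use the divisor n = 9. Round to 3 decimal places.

Mean x̄ = (-3 − 6 − 8 − 8 − 11 − 16 − 13 − 20 − 14)/9 = -11.0000
Σ_{t=1}^{7}(x_t−x̄)(x_{t+2}−x̄) = 75.0000
γ_2 = 75.0000 / 9 = 8.333

8.333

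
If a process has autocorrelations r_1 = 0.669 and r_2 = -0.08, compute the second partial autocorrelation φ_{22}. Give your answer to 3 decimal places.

-0.955

φ_{22} = (r_2 − r_1²) / (1 − r_1²)
r_1² = (0.669)² = 0.447561
Numerator = -0.08 − 0.4476 = -0.5276; denominator = 1 − 0.4476 = 0.5524
φ_{22} = -0.5276 / 0.5524 = -0.955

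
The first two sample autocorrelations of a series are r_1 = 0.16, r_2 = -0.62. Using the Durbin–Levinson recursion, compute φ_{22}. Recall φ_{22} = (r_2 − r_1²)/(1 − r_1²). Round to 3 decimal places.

φ_{22} = (r_2 − r_1²) / (1 − r_1²)
r_1² = (0.16)² = 0.0256
Numerator = -0.62 − 0.0256 = -0.6456; denominator = 1 − 0.0256 = 0.9744
φ_{22} = -0.6456 / 0.9744 = -0.663

-0.663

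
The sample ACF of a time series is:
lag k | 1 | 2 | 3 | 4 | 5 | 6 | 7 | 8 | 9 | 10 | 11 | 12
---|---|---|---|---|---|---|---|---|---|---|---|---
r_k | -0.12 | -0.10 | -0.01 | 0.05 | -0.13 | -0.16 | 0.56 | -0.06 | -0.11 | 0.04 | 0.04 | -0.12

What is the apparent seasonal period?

7

The largest autocorrelation is r_7 = 0.56; the remaining lags stay at or below 0.05.
The dominant spike at lag 7 indicates a seasonal period of 7.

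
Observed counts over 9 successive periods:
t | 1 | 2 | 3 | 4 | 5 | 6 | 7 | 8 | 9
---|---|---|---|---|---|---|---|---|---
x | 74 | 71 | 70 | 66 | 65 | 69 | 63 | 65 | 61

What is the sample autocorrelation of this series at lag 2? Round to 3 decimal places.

0.268

Mean x̄ = (74 + 71 + 70 + 66 + 65 + 69 + 63 + 65 + 61)/9 = 67.1111
Σ(x_t−x̄)(x_{t+2}−x̄) = (19.9012) + (-4.3210) + (-6.0988) + (-2.0988) + (8.6790) + (-3.9877) + (25.1235) = 37.1975
Denominator Σ(x_t−x̄)² = 138.8889
r_2 = 37.1975 / 138.8889 = 0.268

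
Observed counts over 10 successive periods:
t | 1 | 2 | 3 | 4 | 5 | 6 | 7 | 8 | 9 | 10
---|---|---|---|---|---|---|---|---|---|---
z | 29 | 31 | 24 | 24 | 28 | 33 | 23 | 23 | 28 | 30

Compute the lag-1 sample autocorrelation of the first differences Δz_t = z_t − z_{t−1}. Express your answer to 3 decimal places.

First differences Δz: 2, -7, 0, 4, 5, -10, 0, 5, 2
Mean of differences = 0.1111
Numerator Σ(Δz_t−Δz̄)(Δz_{t+1}−Δz̄) = -33.6790
Denominator Σ(Δz_t−Δz̄)² = 222.8889
r_1(Δz) = -33.6790 / 222.8889 = -0.151

-0.151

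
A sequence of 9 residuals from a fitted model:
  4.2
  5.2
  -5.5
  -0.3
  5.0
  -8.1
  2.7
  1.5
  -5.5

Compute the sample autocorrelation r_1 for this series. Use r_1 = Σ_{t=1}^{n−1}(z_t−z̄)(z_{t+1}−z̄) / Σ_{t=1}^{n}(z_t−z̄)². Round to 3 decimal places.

Mean z̄ = (4.2 + 5.2 − 5.5 − 0.3 + 5.0 − 8.1 + 2.7 + 1.5 − 5.5)/9 = -0.0889
Numerator Σ_{t=1}^{8}(z_t−z̄)(z_{t+1}−z̄) = -73.1435
Denominator Σ(z_t−z̄)² = 205.3489
r_1 = -73.1435 / 205.3489 = -0.356

-0.356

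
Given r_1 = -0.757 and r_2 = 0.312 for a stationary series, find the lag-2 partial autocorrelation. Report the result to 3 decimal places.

φ_{22} = (r_2 − r_1²) / (1 − r_1²)
r_1² = (-0.757)² = 0.573049
Numerator = 0.312 − 0.5730 = -0.2610; denominator = 1 − 0.5730 = 0.4270
φ_{22} = -0.2610 / 0.4270 = -0.611

-0.611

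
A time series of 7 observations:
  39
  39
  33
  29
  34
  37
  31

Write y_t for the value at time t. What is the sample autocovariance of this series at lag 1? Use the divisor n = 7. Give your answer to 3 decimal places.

2.076

Mean ȳ = (39 + 39 + 33 + 29 + 34 + 37 + 31)/7 = 34.5714
Σ_{t=1}^{6}(y_t−ȳ)(y_{t+1}−ȳ) = 14.5306
γ_1 = 14.5306 / 7 = 2.076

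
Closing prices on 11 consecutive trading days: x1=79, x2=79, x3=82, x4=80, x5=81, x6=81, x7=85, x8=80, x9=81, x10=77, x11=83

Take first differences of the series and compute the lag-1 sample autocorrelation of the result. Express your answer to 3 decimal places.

-0.567

First differences Δx: 0, 3, -2, 1, 0, 4, -5, 1, -4, 6
Mean of differences = 0.4000
Numerator Σ(Δx_t−Δx̄)(Δx_{t+1}−Δx̄) = -60.3600
Denominator Σ(Δx_t−Δx̄)² = 106.4000
r_1(Δx) = -60.3600 / 106.4000 = -0.567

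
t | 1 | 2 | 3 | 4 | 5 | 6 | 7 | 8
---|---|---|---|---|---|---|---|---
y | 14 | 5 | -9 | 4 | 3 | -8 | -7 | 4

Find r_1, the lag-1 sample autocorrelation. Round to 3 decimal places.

Mean ȳ = (14 + 5 − 9 + 4 + 3 − 8 − 7 + 4)/8 = 0.7500
Deviations from mean: 13.2500, 4.2500, -9.7500, 3.2500, 2.2500, -8.7500, -7.7500, 3.2500
Numerator Σ_{t=1}^{7}(y_t−ȳ)(y_{t+1}−ȳ) = 13.4375
Denominator Σ(y_t−ȳ)² = 451.5000
r_1 = 13.4375 / 451.5000 = 0.030

0.030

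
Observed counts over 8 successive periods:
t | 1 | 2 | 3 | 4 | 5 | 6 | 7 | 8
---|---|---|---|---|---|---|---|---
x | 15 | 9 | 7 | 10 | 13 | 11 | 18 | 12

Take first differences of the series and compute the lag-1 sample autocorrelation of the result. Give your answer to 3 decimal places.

First differences Δx: -6, -2, 3, 3, -2, 7, -6
Mean of differences = -0.4286
Numerator Σ(Δx_t−Δx̄)(Δx_{t+1}−Δx̄) = -43.3265
Denominator Σ(Δx_t−Δx̄)² = 145.7143
r_1(Δx) = -43.3265 / 145.7143 = -0.297

-0.297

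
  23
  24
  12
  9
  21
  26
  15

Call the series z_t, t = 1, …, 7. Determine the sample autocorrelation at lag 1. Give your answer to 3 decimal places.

Mean z̄ = (23 + 24 + 12 + 9 + 21 + 26 + 15)/7 = 18.5714
Numerator Σ_{t=1}^{6}(z_t−z̄)(z_{t+1}−z̄) = 19.5306
Denominator Σ(z_t−z̄)² = 257.7143
r_1 = 19.5306 / 257.7143 = 0.076

0.076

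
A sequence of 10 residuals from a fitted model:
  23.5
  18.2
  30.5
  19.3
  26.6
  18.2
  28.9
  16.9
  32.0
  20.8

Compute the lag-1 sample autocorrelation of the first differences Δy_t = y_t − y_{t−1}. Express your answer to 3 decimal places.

-0.876

First differences Δy: -5.3, 12.3, -11.2, 7.3, -8.4, 10.7, -12.0, 15.1, -11.2
Mean of differences = -0.3000
Numerator Σ(Δy_t−Δȳ)(Δy_{t+1}−Δȳ) = -910.5800
Denominator Σ(Δy_t−Δȳ)² = 1039.8000
r_1(Δy) = -910.5800 / 1039.8000 = -0.876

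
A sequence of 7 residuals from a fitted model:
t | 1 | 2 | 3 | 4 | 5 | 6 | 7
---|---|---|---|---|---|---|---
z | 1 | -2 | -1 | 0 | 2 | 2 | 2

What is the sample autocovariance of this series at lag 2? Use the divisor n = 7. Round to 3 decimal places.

-0.032

Mean z̄ = (1 − 2 − 1 + 0 + 2 + 2 + 2)/7 = 0.5714
Deviations: 0.4286, -2.5714, -1.5714, -0.5714, 1.4286, 1.4286, 1.4286
Σ_{t=1}^{5}(z_t−z̄)(z_{t+2}−z̄) = -0.2245
γ_2 = -0.2245 / 7 = -0.032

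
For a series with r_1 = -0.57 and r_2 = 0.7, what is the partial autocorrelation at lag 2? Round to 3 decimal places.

0.556

φ_{22} = (r_2 − r_1²) / (1 − r_1²)
r_1² = (-0.57)² = 0.3249
Numerator = 0.7 − 0.3249 = 0.3751; denominator = 1 − 0.3249 = 0.6751
φ_{22} = 0.3751 / 0.6751 = 0.556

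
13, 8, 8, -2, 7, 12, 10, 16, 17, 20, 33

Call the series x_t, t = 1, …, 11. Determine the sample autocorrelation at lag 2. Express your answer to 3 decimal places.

0.279

Mean x̄ = (13 + 8 + 8 − 2 + 7 + 12 + 10 + 16 + 17 + 20 + 33)/11 = 12.9091
Numerator Σ_{t=1}^{9}(x_t−x̄)(x_{t+2}−x̄) = 221.8926
Denominator Σ(x_t−x̄)² = 794.9091
r_2 = 221.8926 / 794.9091 = 0.279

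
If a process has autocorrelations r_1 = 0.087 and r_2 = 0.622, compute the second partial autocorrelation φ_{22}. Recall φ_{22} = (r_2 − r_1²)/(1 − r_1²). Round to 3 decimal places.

0.619

φ_{22} = (r_2 − r_1²) / (1 − r_1²)
r_1² = (0.087)² = 0.007569
Numerator = 0.622 − 0.0076 = 0.6144; denominator = 1 − 0.0076 = 0.9924
φ_{22} = 0.6144 / 0.9924 = 0.619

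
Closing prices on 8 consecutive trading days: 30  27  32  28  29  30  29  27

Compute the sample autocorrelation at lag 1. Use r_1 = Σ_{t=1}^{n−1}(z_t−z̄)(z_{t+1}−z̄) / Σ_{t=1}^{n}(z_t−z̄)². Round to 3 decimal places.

-0.550

Mean z̄ = (30 + 27 + 32 + 28 + 29 + 30 + 29 + 27)/8 = 29.0000
Deviations from mean: 1.0000, -2.0000, 3.0000, -1.0000, 0.0000, 1.0000, 0.0000, -2.0000
Σ(z_t−z̄)(z_{t+1}−z̄) = (-2.0000) + (-6.0000) + (-3.0000) + (0.0000) + (0.0000) + (0.0000) + (0.0000) = -11.0000
Denominator Σ(z_t−z̄)² = 20.0000
r_1 = -11.0000 / 20.0000 = -0.550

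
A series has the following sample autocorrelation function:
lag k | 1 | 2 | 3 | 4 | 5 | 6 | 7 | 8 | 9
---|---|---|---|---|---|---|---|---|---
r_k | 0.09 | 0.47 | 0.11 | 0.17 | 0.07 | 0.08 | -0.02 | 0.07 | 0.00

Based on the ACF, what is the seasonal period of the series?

The largest autocorrelation is r_2 = 0.47, with a weaker echo at lag 4 (0.17); the remaining lags stay at or below 0.11.
The dominant spike at lag 2 indicates a seasonal period of 2.

2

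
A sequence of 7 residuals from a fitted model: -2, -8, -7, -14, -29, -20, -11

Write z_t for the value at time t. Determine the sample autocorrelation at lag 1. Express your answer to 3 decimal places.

Mean z̄ = (-2 − 8 − 7 − 14 − 29 − 20 − 11)/7 = -13.0000
Σ(z_t−z̄)(z_{t+1}−z̄) = (55.0000) + (30.0000) + (-6.0000) + (16.0000) + (112.0000) + (-14.0000) = 193.0000
Denominator Σ(z_t−z̄)² = 492.0000
r_1 = 193.0000 / 492.0000 = 0.392

0.392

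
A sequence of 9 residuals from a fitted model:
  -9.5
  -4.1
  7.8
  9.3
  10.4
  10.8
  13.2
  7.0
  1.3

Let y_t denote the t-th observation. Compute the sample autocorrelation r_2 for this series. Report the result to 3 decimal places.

Mean ȳ = (-9.5 − 4.1 + 7.8 + 9.3 + 10.4 + 10.8 + 13.2 + 7.0 + 1.3)/9 = 5.1333
Numerator Σ_{t=1}^{7}(y_t−ȳ)(y_{t+2}−ȳ) = -17.6989
Denominator Σ(y_t−ȳ)² = 466.9600
r_2 = -17.6989 / 466.9600 = -0.038

-0.038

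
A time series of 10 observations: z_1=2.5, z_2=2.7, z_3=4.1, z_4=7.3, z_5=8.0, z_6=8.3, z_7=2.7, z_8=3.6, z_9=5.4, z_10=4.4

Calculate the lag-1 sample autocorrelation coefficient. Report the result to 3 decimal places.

Mean z̄ = (2.5 + 2.7 + 4.1 + 7.3 + 8.0 + 8.3 + 2.7 + 3.6 + 5.4 + 4.4)/10 = 4.9000
Numerator Σ_{t=1}^{9}(z_t−z̄)(z_{t+1}−z̄) = 17.5800
Denominator Σ(z_t−z̄)² = 45.2000
r_1 = 17.5800 / 45.2000 = 0.389

0.389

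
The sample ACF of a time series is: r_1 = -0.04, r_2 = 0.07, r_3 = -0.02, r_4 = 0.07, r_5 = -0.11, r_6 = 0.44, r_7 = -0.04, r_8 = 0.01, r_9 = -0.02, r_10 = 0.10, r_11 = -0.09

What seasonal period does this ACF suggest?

6

The largest autocorrelation is r_6 = 0.44; the remaining lags stay at or below 0.10.
The dominant spike at lag 6 indicates a seasonal period of 6.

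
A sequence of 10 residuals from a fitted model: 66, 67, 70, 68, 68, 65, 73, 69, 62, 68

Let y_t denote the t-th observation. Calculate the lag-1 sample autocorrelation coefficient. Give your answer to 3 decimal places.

Mean ȳ = (66 + 67 + 70 + 68 + 68 + 65 + 73 + 69 + 62 + 68)/10 = 67.6000
Numerator Σ_{t=1}^{9}(y_t−ȳ)(y_{t+1}−ȳ) = -16.9600
Denominator Σ(y_t−ȳ)² = 78.4000
r_1 = -16.9600 / 78.4000 = -0.216

-0.216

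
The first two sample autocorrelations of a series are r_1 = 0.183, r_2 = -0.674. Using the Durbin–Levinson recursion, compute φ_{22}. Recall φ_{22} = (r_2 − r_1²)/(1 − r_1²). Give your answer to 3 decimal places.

-0.732

φ_{22} = (r_2 − r_1²) / (1 − r_1²)
r_1² = (0.183)² = 0.033489
Numerator = -0.674 − 0.0335 = -0.7075; denominator = 1 − 0.0335 = 0.9665
φ_{22} = -0.7075 / 0.9665 = -0.732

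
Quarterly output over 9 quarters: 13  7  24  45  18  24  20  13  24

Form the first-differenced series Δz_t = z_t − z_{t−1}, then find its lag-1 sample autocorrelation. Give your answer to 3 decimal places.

-0.327

First differences Δz: -6, 17, 21, -27, 6, -4, -7, 11
Mean of differences = 1.3750
Numerator Σ(Δz_t−Δz̄)(Δz_{t+1}−Δz̄) = -557.1406
Denominator Σ(Δz_t−Δz̄)² = 1701.8750
r_1(Δz) = -557.1406 / 1701.8750 = -0.327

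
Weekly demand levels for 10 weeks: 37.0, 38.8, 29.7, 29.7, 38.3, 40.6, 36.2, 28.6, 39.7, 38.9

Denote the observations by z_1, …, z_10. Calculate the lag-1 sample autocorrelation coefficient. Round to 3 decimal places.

Mean z̄ = (37.0 + 38.8 + 29.7 + 29.7 + 38.3 + 40.6 + 36.2 + 28.6 + 39.7 + 38.9)/10 = 35.7500
Numerator Σ_{t=1}^{9}(z_t−z̄)(z_{t+1}−z̄) = 2.0675
Denominator Σ(z_t−z̄)² = 190.9450
r_1 = 2.0675 / 190.9450 = 0.011

0.011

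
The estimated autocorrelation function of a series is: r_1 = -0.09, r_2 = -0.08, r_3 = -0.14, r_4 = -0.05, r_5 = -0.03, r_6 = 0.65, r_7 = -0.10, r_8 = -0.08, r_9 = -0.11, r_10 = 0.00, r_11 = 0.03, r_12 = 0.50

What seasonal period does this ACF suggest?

The largest autocorrelation is r_6 = 0.65, with a weaker echo at lag 12 (0.50); the remaining lags stay at or below 0.03.
The dominant spike at lag 6 indicates a seasonal period of 6.

6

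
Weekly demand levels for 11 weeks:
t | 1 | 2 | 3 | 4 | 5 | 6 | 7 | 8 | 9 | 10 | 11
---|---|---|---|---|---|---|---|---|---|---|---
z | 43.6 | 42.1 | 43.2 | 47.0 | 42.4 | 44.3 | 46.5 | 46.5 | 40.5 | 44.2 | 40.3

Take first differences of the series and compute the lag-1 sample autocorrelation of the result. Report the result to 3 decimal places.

-0.499

First differences Δz: -1.5, 1.1, 3.8, -4.6, 1.9, 2.2, 0.0, -6.0, 3.7, -3.9
Mean of differences = -0.3300
Numerator Σ(Δz_t−Δz̄)(Δz_{t+1}−Δz̄) = -55.5559
Denominator Σ(Δz_t−Δz̄)² = 111.3210
r_1(Δz) = -55.5559 / 111.3210 = -0.499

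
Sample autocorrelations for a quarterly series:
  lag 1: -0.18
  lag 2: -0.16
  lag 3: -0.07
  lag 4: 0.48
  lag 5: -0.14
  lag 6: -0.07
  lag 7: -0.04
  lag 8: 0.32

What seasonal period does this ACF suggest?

The largest autocorrelation is r_4 = 0.48, with a weaker echo at lag 8 (0.32); the remaining lags stay at or below -0.04.
The dominant spike at lag 4 indicates a seasonal period of 4.

4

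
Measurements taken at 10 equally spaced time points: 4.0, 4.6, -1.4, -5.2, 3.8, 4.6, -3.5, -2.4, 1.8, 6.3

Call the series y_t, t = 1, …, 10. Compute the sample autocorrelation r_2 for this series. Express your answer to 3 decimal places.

-0.698

Mean ȳ = (4.0 + 4.6 − 1.4 − 5.2 + 3.8 + 4.6 − 3.5 − 2.4 + 1.8 + 6.3)/10 = 1.2600
Numerator Σ_{t=1}^{8}(y_t−ȳ)(y_{t+2}−ȳ) = -102.5292
Denominator Σ(y_t−ȳ)² = 146.8240
r_2 = -102.5292 / 146.8240 = -0.698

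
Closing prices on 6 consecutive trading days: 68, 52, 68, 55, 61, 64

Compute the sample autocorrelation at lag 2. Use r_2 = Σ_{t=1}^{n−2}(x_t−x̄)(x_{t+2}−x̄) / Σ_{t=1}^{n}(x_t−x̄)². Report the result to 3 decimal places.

Mean x̄ = (68 + 52 + 68 + 55 + 61 + 64)/6 = 61.3333
Numerator Σ_{t=1}^{4}(x_t−x̄)(x_{t+2}−x̄) = 84.4444
Denominator Σ(x_t−x̄)² = 223.3333
r_2 = 84.4444 / 223.3333 = 0.378

0.378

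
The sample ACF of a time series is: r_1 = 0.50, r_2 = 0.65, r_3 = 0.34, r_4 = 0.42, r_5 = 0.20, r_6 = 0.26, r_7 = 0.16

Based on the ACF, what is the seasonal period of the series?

2

The largest autocorrelation is r_2 = 0.65; the remaining lags stay at or below 0.50.
The dominant spike at lag 2 indicates a seasonal period of 2.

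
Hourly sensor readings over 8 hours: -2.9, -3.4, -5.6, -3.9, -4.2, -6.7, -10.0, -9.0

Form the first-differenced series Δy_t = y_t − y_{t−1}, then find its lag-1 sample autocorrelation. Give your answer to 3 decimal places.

-0.190

First differences Δy: -0.5, -2.2, 1.7, -0.3, -2.5, -3.3, 1.0
Mean of differences = -0.8714
Numerator Σ(Δy_t−Δȳ)(Δy_{t+1}−Δȳ) = -3.9608
Denominator Σ(Δy_t−Δȳ)² = 20.8943
r_1(Δy) = -3.9608 / 20.8943 = -0.190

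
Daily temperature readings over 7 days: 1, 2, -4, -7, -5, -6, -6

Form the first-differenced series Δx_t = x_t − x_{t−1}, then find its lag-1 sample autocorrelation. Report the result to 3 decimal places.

-0.156

First differences Δx: 1, -6, -3, 2, -1, 0
Mean of differences = -1.1667
Numerator Σ(Δx_t−Δx̄)(Δx_{t+1}−Δx̄) = -6.6944
Denominator Σ(Δx_t−Δx̄)² = 42.8333
r_1(Δx) = -6.6944 / 42.8333 = -0.156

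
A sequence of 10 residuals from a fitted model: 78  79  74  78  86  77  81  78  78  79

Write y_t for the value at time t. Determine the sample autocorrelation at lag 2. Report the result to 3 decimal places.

-0.164

Mean ȳ = (78 + 79 + 74 + 78 + 86 + 77 + 81 + 78 + 78 + 79)/10 = 78.8000
Numerator Σ_{t=1}^{8}(y_t−ȳ)(y_{t+2}−ȳ) = -14.0800
Denominator Σ(y_t−ȳ)² = 85.6000
r_2 = -14.0800 / 85.6000 = -0.164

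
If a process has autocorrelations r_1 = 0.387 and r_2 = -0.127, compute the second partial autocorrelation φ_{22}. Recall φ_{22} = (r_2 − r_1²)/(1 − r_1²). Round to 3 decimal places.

φ_{22} = (r_2 − r_1²) / (1 − r_1²)
r_1² = (0.387)² = 0.149769
Numerator = -0.127 − 0.1498 = -0.2768; denominator = 1 − 0.1498 = 0.8502
φ_{22} = -0.2768 / 0.8502 = -0.326

-0.326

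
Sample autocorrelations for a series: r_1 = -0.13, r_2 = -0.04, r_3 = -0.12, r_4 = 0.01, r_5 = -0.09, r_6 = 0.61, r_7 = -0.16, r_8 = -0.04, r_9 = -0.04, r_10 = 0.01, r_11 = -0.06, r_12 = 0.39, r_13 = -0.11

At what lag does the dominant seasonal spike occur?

The largest autocorrelation is r_6 = 0.61, with a weaker echo at lag 12 (0.39); the remaining lags stay at or below 0.01.
The dominant spike at lag 6 indicates a seasonal period of 6.

6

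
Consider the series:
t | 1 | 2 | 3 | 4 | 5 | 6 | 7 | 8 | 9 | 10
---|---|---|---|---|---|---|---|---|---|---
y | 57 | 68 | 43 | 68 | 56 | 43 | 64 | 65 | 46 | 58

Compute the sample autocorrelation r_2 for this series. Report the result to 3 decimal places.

-0.239

Mean ȳ = (57 + 68 + 43 + 68 + 56 + 43 + 64 + 65 + 46 + 58)/10 = 56.8000
Numerator Σ_{t=1}^{8}(y_t−ȳ)(y_{t+2}−ȳ) = -207.6800
Denominator Σ(y_t−ȳ)² = 869.6000
r_2 = -207.6800 / 869.6000 = -0.239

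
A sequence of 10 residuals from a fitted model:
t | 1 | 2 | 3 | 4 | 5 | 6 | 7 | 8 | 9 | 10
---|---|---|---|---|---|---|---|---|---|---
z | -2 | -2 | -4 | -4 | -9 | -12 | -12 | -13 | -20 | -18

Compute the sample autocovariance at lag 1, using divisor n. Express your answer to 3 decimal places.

Mean z̄ = (-2 − 2 − 4 − 4 − 9 − 12 − 12 − 13 − 20 − 18)/10 = -9.6000
Σ_{t=1}^{9}(z_t−z̄)(z_{t+1}−z̄) = 270.2400
γ_1 = 270.2400 / 10 = 27.024

27.024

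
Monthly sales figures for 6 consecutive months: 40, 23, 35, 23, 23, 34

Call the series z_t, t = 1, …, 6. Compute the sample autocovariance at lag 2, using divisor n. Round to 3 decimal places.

Mean z̄ = (40 + 23 + 35 + 23 + 23 + 34)/6 = 29.6667
Deviations: 10.3333, -6.6667, 5.3333, -6.6667, -6.6667, 4.3333
Σ_{t=1}^{4}(z_t−z̄)(z_{t+2}−z̄) = 35.1111
γ_2 = 35.1111 / 6 = 5.852

5.852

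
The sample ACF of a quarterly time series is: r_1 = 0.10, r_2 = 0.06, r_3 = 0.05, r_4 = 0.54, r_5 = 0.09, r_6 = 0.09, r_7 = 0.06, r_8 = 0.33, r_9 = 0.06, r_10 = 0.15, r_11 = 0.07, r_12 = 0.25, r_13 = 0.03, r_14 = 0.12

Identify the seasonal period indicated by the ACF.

The largest autocorrelation is r_4 = 0.54, with weaker echoes at lags 8 (0.33) and 12 (0.25); the remaining lags stay at or below 0.15.
The dominant spike at lag 4 indicates a seasonal period of 4.

4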